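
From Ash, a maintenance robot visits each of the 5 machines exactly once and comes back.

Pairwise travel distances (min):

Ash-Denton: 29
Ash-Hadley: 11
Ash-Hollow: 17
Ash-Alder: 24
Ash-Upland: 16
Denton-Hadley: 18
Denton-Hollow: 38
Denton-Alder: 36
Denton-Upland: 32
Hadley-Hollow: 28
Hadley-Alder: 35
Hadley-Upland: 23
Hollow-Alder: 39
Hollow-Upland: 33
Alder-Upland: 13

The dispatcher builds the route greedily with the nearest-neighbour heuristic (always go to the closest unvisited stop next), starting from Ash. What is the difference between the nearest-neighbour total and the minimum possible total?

From Ash: Hadley=11, Upland=16, Hollow=17, Alder=24, Denton=29 → choose Hadley (11).
From Hadley: Denton=18, Upland=23, Hollow=28, Alder=35 → choose Denton (18).
From Denton: Upland=32, Alder=36, Hollow=38 → choose Upland (32).
From Upland: Alder=13, Hollow=33 → choose Alder (13).
From Alder: Hollow=39 → choose Hollow (39).
NN route Ash → Hadley → Denton → Upland → Alder → Hollow → Ash costs 130.
Optimal: Ash → Hadley → Denton → Alder → Upland → Hollow → Ash costs 128 (by enumerating all 60 distinct tours).
Excess = 130 − 128 = 2.

Excess over optimum: 2 min.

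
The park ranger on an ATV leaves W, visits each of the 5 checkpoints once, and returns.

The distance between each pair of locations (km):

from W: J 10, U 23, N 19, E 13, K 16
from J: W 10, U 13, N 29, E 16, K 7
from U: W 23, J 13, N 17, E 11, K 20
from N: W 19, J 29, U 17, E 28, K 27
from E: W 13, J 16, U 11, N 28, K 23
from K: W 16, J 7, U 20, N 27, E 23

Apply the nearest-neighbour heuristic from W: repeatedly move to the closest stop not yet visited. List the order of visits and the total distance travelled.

W → [J:10 / E:13 / K:16 / N:19 / U:23] → J (10)
J → [K:7 / U:13 / E:16 / N:29] → K (7)
K → [U:20 / E:23 / N:27] → U (20)
U → [E:11 / N:17] → E (11)
E → [N:28] → N (28)
Return N→W: 19.
Total = 10 + 7 + 20 + 11 + 28 + 19 = 95.

Total distance 95 km via the nearest-neighbour route W → J → K → U → E → N → W.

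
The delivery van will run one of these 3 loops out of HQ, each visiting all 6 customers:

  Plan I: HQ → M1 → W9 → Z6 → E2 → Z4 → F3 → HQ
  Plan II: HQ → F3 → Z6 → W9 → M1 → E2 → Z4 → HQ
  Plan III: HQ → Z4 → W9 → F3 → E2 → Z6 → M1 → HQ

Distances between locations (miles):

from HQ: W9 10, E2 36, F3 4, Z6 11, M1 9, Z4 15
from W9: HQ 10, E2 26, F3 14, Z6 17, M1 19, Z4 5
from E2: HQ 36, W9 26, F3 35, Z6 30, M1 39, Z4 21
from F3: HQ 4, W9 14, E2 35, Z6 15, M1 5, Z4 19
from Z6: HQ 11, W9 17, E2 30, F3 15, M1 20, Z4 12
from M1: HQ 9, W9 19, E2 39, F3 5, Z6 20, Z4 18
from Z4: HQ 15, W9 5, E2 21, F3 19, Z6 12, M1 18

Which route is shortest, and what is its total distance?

Plan I: 9 + 19 + 17 + 30 + 21 + 19 + 4 = 119
Plan II: 4 + 15 + 17 + 19 + 39 + 21 + 15 = 130
Plan III: 15 + 5 + 14 + 35 + 30 + 20 + 9 = 128

119 miles — Plan I is the shortest.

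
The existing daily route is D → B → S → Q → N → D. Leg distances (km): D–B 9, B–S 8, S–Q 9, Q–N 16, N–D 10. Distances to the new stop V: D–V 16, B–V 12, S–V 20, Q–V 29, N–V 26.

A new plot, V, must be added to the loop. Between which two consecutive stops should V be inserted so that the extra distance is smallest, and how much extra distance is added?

Insertion cost between consecutive stops i–j is d(i,V) + d(V,j) − d(i,j):
  between D and B: 16 + 12 − 9 = 19
  between B and S: 12 + 20 − 8 = 24
  between S and Q: 20 + 29 − 9 = 40
  between Q and N: 29 + 26 − 16 = 39
  between N and D: 26 + 16 − 10 = 32
Cheapest insertion is between D and B, adding 19.
New total = 52 + 19 = 71.

Adding 19 km by placing V on the D–B leg.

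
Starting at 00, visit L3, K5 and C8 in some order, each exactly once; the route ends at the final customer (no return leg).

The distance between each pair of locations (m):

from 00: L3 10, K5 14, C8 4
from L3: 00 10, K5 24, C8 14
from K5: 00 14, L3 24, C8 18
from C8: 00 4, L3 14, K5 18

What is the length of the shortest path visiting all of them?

Minimum one-way distance = 42 m.

There are 3! = 6 possible orderings.
00→L3→K5→C8: 10+24+18 = 52
00→L3→C8→K5: 10+14+18 = 42
00→K5→L3→C8: 14+24+14 = 52
00→K5→C8→L3: 14+18+14 = 46
00→C8→L3→K5: 4+14+24 = 42
00→C8→K5→L3: 4+18+24 = 46
The minimum is 42.
One shortest path: 00 → L3 → C8 → K5.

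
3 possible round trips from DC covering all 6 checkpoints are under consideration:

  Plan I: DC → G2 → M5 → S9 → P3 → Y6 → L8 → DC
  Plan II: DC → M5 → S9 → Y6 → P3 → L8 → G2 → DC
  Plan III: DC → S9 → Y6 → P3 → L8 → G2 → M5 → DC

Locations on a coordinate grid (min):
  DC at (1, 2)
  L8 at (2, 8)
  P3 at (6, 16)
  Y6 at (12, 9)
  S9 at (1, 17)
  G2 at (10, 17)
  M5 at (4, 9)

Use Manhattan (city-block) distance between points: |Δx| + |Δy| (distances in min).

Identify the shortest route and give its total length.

86 min — Plan I is the shortest.

Plan I: 24 + 14 + 11 + 6 + 13 + 11 + 7 = 86
Plan II: 10 + 11 + 19 + 13 + 12 + 17 + 24 = 106
Plan III: 15 + 19 + 13 + 12 + 17 + 14 + 10 = 100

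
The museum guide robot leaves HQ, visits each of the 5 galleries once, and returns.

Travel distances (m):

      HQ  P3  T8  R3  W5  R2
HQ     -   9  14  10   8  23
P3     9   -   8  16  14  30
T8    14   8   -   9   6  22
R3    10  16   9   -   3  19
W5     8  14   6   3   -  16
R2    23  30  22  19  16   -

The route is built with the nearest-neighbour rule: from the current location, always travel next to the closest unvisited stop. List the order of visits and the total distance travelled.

Total distance 81 m via the nearest-neighbour route HQ → W5 → R3 → T8 → P3 → R2 → HQ.

From HQ: distances to unvisited — W5=8, P3=9, R3=10, T8=14, R2=23. Nearest is W5 (8).
From W5: distances to unvisited — R3=3, T8=6, P3=14, R2=16. Nearest is R3 (3).
From R3: distances to unvisited — T8=9, P3=16, R2=19. Nearest is T8 (9).
From T8: distances to unvisited — P3=8, R2=22. Nearest is P3 (8).
From P3: distances to unvisited — R2=30. Nearest is R2 (30).
Return R2→HQ: 23.
Total = 8 + 3 + 9 + 8 + 30 + 23 = 81.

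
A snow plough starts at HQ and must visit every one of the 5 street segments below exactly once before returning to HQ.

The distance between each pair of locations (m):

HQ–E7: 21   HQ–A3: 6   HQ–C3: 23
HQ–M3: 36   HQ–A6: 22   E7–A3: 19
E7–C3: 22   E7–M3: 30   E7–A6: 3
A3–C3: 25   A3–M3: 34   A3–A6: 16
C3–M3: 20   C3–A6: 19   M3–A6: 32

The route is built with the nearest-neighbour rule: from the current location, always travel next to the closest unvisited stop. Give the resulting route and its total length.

Total distance 103 m via the nearest-neighbour route HQ → A3 → A6 → E7 → C3 → M3 → HQ.

From HQ: distances to unvisited — A3=6, E7=21, A6=22, C3=23, M3=36. Nearest is A3 (6).
From A3: distances to unvisited — A6=16, E7=19, C3=25, M3=34. Nearest is A6 (16).
From A6: distances to unvisited — E7=3, C3=19, M3=32. Nearest is E7 (3).
From E7: distances to unvisited — C3=22, M3=30. Nearest is C3 (22).
From C3: distances to unvisited — M3=20. Nearest is M3 (20).
Return M3→HQ: 36.
Total = 6 + 16 + 3 + 22 + 20 + 36 = 103.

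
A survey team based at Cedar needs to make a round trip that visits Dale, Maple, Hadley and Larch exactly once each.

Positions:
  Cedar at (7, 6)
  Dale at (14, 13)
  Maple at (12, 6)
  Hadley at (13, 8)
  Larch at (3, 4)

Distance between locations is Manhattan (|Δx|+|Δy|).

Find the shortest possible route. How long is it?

There are 12 distinct closed tours to check (reversals are equivalent).
Cedar → Dale → Maple → Hadley → Larch → Cedar: 14+9+3+14+6 = 46
Cedar → Dale → Maple → Larch → Hadley → Cedar: 14+9+11+14+8 = 56
Cedar → Dale → Hadley → Maple → Larch → Cedar: 14+6+3+11+6 = 40
Cedar → Dale → Hadley → Larch → Maple → Cedar: 14+6+14+11+5 = 50
Cedar → Dale → Larch → Maple → Hadley → Cedar: 14+20+11+3+8 = 56
Cedar → Dale → Larch → Hadley → Maple → Cedar: 14+20+14+3+5 = 56
Cedar → Maple → Dale → Hadley → Larch → Cedar: 5+9+6+14+6 = 40
Cedar → Maple → Dale → Larch → Hadley → Cedar: 5+9+20+14+8 = 56
Cedar → Maple → Hadley → Dale → Larch → Cedar: 5+3+6+20+6 = 40
Cedar → Maple → Larch → Dale → Hadley → Cedar: 5+11+20+6+8 = 50
Cedar → Hadley → Dale → Maple → Larch → Cedar: 8+6+9+11+6 = 40
Cedar → Hadley → Maple → Dale → Larch → Cedar: 8+3+9+20+6 = 46
The minimum is 40.
One optimal route: Cedar → Dale → Hadley → Maple → Larch → Cedar (or its reverse).

Minimum total distance: 40.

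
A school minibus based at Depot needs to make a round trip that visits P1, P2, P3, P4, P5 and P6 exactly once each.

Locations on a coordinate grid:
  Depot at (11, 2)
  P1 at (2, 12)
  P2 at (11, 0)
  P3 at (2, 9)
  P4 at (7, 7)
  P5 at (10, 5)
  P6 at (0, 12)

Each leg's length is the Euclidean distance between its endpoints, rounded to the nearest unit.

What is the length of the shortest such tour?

Depot-P1-P2-P3-P4-P5-P6-Depot: 13+15+13+5+4+12+15 = 77
Depot-P1-P2-P3-P4-P6-P5-Depot: 13+15+13+5+9+12+3 = 70
Depot-P1-P2-P3-P5-P4-P6-Depot: 13+15+13+9+4+9+15 = 78
Depot-P1-P2-P3-P5-P6-P4-Depot: 13+15+13+9+12+9+6 = 77
Depot-P1-P2-P3-P6-P4-P5-Depot: 13+15+13+4+9+4+3 = 61
Depot-P1-P2-P3-P6-P5-P4-Depot: 13+15+13+4+12+4+6 = 67
Depot-P1-P2-P4-P3-P5-P6-Depot: 13+15+8+5+9+12+15 = 77
Depot-P1-P2-P4-P3-P6-P5-Depot: 13+15+8+5+4+12+3 = 60
… (352 more)
Depot-P1-P6-P3-P4-P5-P2-Depot: 13+2+4+5+4+5+2 = 35  ← best
The minimum is 35.
One optimal route: Depot → P1 → P6 → P3 → P4 → P5 → P2 → Depot (or its reverse).

Shortest round trip = 35.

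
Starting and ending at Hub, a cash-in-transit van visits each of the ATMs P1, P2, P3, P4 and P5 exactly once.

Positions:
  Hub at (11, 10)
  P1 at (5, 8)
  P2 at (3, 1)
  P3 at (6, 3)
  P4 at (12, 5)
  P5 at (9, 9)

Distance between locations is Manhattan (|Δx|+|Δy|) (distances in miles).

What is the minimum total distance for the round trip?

With 5 stops there are 5!/2 = 60 distinct round trips (a route and its reverse cost the same).
Hub-P1-P2-P3-P4-P5-Hub: 8+9+5+8+7+3 = 40
Hub-P1-P2-P3-P5-P4-Hub: 8+9+5+9+7+6 = 44
Hub-P1-P2-P4-P3-P5-Hub: 8+9+13+8+9+3 = 50
Hub-P1-P2-P4-P5-P3-Hub: 8+9+13+7+9+12 = 58
Hub-P1-P2-P5-P3-P4-Hub: 8+9+14+9+8+6 = 54
Hub-P1-P2-P5-P4-P3-Hub: 8+9+14+7+8+12 = 58
Hub-P1-P3-P2-P4-P5-Hub: 8+6+5+13+7+3 = 42
Hub-P1-P3-P2-P5-P4-Hub: 8+6+5+14+7+6 = 46
Hub-P1-P3-P4-P2-P5-Hub: 8+6+8+13+14+3 = 52
Hub-P1-P3-P4-P5-P2-Hub: 8+6+8+7+14+17 = 60
Hub-P1-P3-P5-P2-P4-Hub: 8+6+9+14+13+6 = 56
Hub-P1-P3-P5-P4-P2-Hub: 8+6+9+7+13+17 = 60
Hub-P1-P4-P2-P3-P5-Hub: 8+10+13+5+9+3 = 48
Hub-P1-P4-P2-P5-P3-Hub: 8+10+13+14+9+12 = 66
… (46 more)
Hub-P4-P3-P2-P1-P5-Hub: 6+8+5+9+5+3 = 36  ← best
The minimum is 36.
One optimal route: Hub → P4 → P3 → P2 → P1 → P5 → Hub (or its reverse).

Minimum total distance: 36 miles.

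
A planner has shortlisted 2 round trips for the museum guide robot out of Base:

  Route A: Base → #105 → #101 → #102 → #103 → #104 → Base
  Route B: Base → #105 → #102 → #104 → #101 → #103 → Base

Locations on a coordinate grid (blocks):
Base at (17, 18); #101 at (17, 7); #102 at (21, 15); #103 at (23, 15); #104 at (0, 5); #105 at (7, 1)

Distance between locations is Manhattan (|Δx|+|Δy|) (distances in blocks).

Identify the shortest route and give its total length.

Route A: 27 + 16 + 12 + 2 + 33 + 30 = 120
Route B: 27 + 28 + 31 + 19 + 14 + 9 = 128

120 blocks — Route A is the shortest.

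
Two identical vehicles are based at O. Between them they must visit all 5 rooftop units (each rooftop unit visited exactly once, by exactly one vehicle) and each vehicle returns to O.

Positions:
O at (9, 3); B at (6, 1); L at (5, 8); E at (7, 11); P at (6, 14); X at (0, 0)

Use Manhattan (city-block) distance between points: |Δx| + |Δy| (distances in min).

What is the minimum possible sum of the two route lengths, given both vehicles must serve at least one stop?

There are 2^4 − 1 = 15 ways to divide the 5 stops into two non-empty groups. For each, the best each vehicle can do is its own shortest tour through its group:
  {B} + {L, E, P, X}: 10 + 46 = 56
  {L} + {B, E, P, X}: 18 + 46 = 64
  {B, L} + {E, P, X}: 22 + 46 = 68
  {E} + {B, L, P, X}: 20 + 46 = 66
  {B, E} + {L, P, X}: 26 + 46 = 72
  {L, E} + {B, P, X}: 24 + 46 = 70
  … (15 splits in total)
  {L, E, P} + {B, X}: 30 + 24 = 54  ← best
Best: vehicle 1 O → L → P → E → O = 30; vehicle 2 O → B → X → O = 24; combined 54.

54 min — the smallest possible combined total.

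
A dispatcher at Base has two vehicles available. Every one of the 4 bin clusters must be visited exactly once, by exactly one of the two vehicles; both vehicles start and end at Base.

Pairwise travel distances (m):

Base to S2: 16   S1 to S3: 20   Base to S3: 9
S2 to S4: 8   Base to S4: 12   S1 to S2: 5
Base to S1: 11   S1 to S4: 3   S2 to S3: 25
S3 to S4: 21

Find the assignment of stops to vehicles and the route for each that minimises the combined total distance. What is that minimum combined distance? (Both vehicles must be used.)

Try each way of splitting the stops between the two vehicles (each non-empty) and, for each split, find the best tour for each vehicle:
  {S1} + {S2, S3, S4}: 22 + 54 = 76
  {S2} + {S1, S3, S4}: 32 + 44 = 76
  {S1, S2} + {S3, S4}: 32 + 42 = 74
  {S3} + {S1, S2, S4}: 18 + 36 = 54
  {S1, S3} + {S2, S4}: 40 + 36 = 76
  {S2, S3} + {S1, S4}: 50 + 26 = 76
  … (7 splits in total)
Best: vehicle 1 Base → S3 → Base = 18; vehicle 2 Base → S1 → S2 → S4 → Base = 36; combined 54.

Minimum combined distance: 54 m.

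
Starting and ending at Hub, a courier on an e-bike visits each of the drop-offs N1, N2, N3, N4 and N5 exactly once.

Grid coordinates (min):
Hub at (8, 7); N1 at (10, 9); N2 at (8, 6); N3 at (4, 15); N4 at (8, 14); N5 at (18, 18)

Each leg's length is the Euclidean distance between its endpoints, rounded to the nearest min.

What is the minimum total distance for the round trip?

There are 60 distinct closed tours to check (reversals are equivalent).
Hub-N1-N2-N3-N4-N5-Hub: 3+4+10+4+11+15 = 47
Hub-N1-N2-N3-N5-N4-Hub: 3+4+10+14+11+7 = 49
Hub-N1-N2-N4-N3-N5-Hub: 3+4+8+4+14+15 = 48
Hub-N1-N2-N4-N5-N3-Hub: 3+4+8+11+14+9 = 49
Hub-N1-N2-N5-N3-N4-Hub: 3+4+16+14+4+7 = 48
Hub-N1-N2-N5-N4-N3-Hub: 3+4+16+11+4+9 = 47
Hub-N1-N3-N2-N4-N5-Hub: 3+8+10+8+11+15 = 55
Hub-N1-N3-N2-N5-N4-Hub: 3+8+10+16+11+7 = 55
Hub-N1-N3-N4-N2-N5-Hub: 3+8+4+8+16+15 = 54
Hub-N1-N3-N4-N5-N2-Hub: 3+8+4+11+16+1 = 43
Hub-N1-N3-N5-N2-N4-Hub: 3+8+14+16+8+7 = 56
Hub-N1-N3-N5-N4-N2-Hub: 3+8+14+11+8+1 = 45
Hub-N1-N4-N2-N3-N5-Hub: 3+5+8+10+14+15 = 55
Hub-N1-N4-N2-N5-N3-Hub: 3+5+8+16+14+9 = 55
… (46 more)
Hub-N1-N5-N4-N3-N2-Hub: 3+12+11+4+10+1 = 41  ← best
The minimum is 41.
One optimal route: Hub → N1 → N5 → N4 → N3 → N2 → Hub (or its reverse).

Minimum total distance: 41 min.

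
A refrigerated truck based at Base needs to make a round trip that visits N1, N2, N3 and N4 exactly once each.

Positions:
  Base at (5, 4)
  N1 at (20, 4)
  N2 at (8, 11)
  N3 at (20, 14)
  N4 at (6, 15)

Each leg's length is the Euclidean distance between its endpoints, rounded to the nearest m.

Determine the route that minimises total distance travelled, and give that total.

Shortest round trip = 51 m.

Base - N1 - N2 - N3 - N4 - Base: 15+14+12+14+11 = 66
Base - N1 - N2 - N4 - N3 - Base: 15+14+4+14+18 = 65
Base - N1 - N3 - N2 - N4 - Base: 15+10+12+4+11 = 52
Base - N1 - N3 - N4 - N2 - Base: 15+10+14+4+8 = 51
Base - N1 - N4 - N2 - N3 - Base: 15+18+4+12+18 = 67
Base - N1 - N4 - N3 - N2 - Base: 15+18+14+12+8 = 67
Base - N2 - N1 - N3 - N4 - Base: 8+14+10+14+11 = 57
Base - N2 - N1 - N4 - N3 - Base: 8+14+18+14+18 = 72
Base - N2 - N3 - N1 - N4 - Base: 8+12+10+18+11 = 59
Base - N2 - N4 - N1 - N3 - Base: 8+4+18+10+18 = 58
Base - N3 - N1 - N2 - N4 - Base: 18+10+14+4+11 = 57
Base - N3 - N2 - N1 - N4 - Base: 18+12+14+18+11 = 73
The minimum is 51.
One optimal route: Base → N1 → N3 → N4 → N2 → Base (or its reverse).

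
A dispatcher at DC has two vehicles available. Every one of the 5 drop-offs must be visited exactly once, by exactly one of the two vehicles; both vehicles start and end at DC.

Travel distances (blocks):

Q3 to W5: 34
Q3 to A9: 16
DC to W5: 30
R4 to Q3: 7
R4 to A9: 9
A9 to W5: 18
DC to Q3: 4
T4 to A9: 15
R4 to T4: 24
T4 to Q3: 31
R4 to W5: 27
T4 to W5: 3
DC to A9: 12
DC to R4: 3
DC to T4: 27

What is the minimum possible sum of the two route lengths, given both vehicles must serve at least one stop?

68 blocks — the smallest possible combined total.

Check every non-empty split of the stops between the two vehicles; for each half take its own optimal tour:
  {R4} + {T4, Q3, A9, W5}: 6 + 68 = 74
  {T4} + {R4, Q3, A9, W5}: 54 + 68 = 122
  {R4, T4} + {Q3, A9, W5}: 54 + 68 = 122
  {Q3} + {R4, T4, A9, W5}: 8 + 60 = 68
  {R4, Q3} + {T4, A9, W5}: 14 + 60 = 74
  {T4, Q3} + {R4, A9, W5}: 62 + 60 = 122
  … (15 splits in total)
Best: vehicle 1 DC → Q3 → DC = 8; vehicle 2 DC → R4 → T4 → W5 → A9 → DC = 60; combined 68.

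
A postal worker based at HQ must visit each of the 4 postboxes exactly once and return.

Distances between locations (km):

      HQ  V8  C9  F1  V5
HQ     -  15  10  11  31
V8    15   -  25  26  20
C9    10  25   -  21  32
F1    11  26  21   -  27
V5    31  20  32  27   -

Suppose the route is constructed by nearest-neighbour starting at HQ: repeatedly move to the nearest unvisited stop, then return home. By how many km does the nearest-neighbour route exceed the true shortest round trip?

HQ: C9=10, F1=11, V8=15, V5=31 ⇒ C9
C9: F1=21, V8=25, V5=32 ⇒ F1
F1: V8=26, V5=27 ⇒ V8
V8: V5=20 ⇒ V5
NN route HQ → C9 → F1 → V8 → V5 → HQ costs 108.
Optimal: HQ → V8 → V5 → F1 → C9 → HQ costs 93 (by enumerating all 12 distinct tours).
Excess = 108 − 93 = 15.

The nearest-neighbour route is 15 km longer than optimal.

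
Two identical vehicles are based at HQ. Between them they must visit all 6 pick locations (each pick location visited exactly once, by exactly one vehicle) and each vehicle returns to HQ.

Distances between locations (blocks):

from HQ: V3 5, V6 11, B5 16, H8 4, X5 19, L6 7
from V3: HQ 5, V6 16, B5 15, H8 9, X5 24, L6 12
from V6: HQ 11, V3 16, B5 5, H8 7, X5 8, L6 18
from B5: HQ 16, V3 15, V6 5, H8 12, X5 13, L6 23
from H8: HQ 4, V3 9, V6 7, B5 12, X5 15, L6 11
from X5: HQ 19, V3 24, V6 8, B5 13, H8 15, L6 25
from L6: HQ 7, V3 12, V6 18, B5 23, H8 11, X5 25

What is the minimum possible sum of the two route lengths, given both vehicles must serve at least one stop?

Minimum combined distance: 66 blocks.

Check every non-empty split of the stops between the two vehicles; for each half take its own optimal tour:
  {V3} + {V6, B5, H8, X5, L6}: 10 + 61 = 71
  {V6} + {V3, B5, H8, X5, L6}: 22 + 66 = 88
  {V3, V6} + {B5, H8, X5, L6}: 32 + 61 = 93
  {B5} + {V3, V6, H8, X5, L6}: 32 + 61 = 93
  {V3, B5} + {V6, H8, X5, L6}: 36 + 51 = 87
  {V6, B5} + {V3, H8, X5, L6}: 32 + 61 = 93
  … (31 splits in total)
  {V3, V6, B5, H8, X5} + {L6}: 52 + 14 = 66  ← best
Best: vehicle 1 HQ → V3 → B5 → V6 → X5 → H8 → HQ = 52; vehicle 2 HQ → L6 → HQ = 14; combined 66.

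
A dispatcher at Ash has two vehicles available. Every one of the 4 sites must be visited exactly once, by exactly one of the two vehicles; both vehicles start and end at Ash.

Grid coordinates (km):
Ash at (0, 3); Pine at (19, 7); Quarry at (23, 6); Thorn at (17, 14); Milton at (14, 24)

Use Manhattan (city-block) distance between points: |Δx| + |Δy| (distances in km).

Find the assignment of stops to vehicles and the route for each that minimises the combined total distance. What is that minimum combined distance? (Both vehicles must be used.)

Check every non-empty split of the stops between the two vehicles; for each half take its own optimal tour:
  {Pine} + {Quarry, Thorn, Milton}: 46 + 88 = 134
  {Quarry} + {Pine, Thorn, Milton}: 52 + 80 = 132
  {Pine, Quarry} + {Thorn, Milton}: 54 + 76 = 130
  {Thorn} + {Pine, Quarry, Milton}: 56 + 88 = 144
  {Pine, Thorn} + {Quarry, Milton}: 60 + 88 = 148
  {Quarry, Thorn} + {Pine, Milton}: 68 + 80 = 148
  … (7 splits in total)
Best: vehicle 1 Ash → Pine → Quarry → Ash = 54; vehicle 2 Ash → Thorn → Milton → Ash = 76; combined 130.

130 km — the smallest possible combined total.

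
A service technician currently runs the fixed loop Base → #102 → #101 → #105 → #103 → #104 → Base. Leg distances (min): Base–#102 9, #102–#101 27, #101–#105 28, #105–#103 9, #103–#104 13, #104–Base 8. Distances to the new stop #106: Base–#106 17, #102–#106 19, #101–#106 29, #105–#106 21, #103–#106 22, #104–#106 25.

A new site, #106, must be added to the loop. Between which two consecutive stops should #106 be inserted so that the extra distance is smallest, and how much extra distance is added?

Minimum extra distance: 21 min, inserting #106 between #102 and #101.

Insertion cost between consecutive stops i–j is d(i,#106) + d(#106,j) − d(i,j):
  between Base and #102: 17 + 19 − 9 = 27
  between #102 and #101: 19 + 29 − 27 = 21
  between #101 and #105: 29 + 21 − 28 = 22
  between #105 and #103: 21 + 22 − 9 = 34
  between #103 and #104: 22 + 25 − 13 = 34
  between #104 and Base: 25 + 17 − 8 = 34
Cheapest insertion is between #102 and #101, adding 21.
New total = 94 + 21 = 115.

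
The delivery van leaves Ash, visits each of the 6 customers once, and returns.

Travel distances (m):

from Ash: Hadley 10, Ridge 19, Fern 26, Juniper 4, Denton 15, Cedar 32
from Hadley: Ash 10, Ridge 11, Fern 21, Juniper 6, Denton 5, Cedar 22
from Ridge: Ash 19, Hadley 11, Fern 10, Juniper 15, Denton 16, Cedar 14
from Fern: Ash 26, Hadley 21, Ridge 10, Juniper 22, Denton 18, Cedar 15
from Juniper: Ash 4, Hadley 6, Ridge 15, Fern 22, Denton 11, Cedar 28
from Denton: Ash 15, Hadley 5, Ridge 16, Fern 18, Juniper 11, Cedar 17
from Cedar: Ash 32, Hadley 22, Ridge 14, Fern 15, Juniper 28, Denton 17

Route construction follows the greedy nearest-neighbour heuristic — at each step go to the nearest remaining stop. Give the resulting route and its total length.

From Ash: distances to unvisited — Juniper=4, Hadley=10, Denton=15, Ridge=19, Fern=26, Cedar=32. Nearest is Juniper (4).
From Juniper: distances to unvisited — Hadley=6, Denton=11, Ridge=15, Fern=22, Cedar=28. Nearest is Hadley (6).
From Hadley: distances to unvisited — Denton=5, Ridge=11, Fern=21, Cedar=22. Nearest is Denton (5).
From Denton: distances to unvisited — Ridge=16, Cedar=17, Fern=18. Nearest is Ridge (16).
From Ridge: distances to unvisited — Fern=10, Cedar=14. Nearest is Fern (10).
From Fern: distances to unvisited — Cedar=15. Nearest is Cedar (15).
Return Cedar→Ash: 32.
Total = 4 + 6 + 5 + 16 + 10 + 15 + 32 = 88.

Total distance 88 m via the nearest-neighbour route Ash → Juniper → Hadley → Denton → Ridge → Fern → Cedar → Ash.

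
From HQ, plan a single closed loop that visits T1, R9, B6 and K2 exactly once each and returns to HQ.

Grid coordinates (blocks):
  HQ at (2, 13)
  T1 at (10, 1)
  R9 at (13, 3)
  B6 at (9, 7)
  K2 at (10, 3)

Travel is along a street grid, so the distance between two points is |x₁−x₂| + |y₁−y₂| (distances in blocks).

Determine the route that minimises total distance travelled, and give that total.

Shortest round trip = 46 blocks.

With 4 stops there are 4!/2 = 12 distinct round trips (a route and its reverse cost the same).
HQ→T1→R9→B6→K2→HQ: 20+5+8+5+18 = 56
HQ→T1→R9→K2→B6→HQ: 20+5+3+5+13 = 46
HQ→T1→B6→R9→K2→HQ: 20+7+8+3+18 = 56
HQ→T1→B6→K2→R9→HQ: 20+7+5+3+21 = 56
HQ→T1→K2→R9→B6→HQ: 20+2+3+8+13 = 46
HQ→T1→K2→B6→R9→HQ: 20+2+5+8+21 = 56
HQ→R9→T1→B6→K2→HQ: 21+5+7+5+18 = 56
HQ→R9→T1→K2→B6→HQ: 21+5+2+5+13 = 46
HQ→R9→B6→T1→K2→HQ: 21+8+7+2+18 = 56
HQ→R9→K2→T1→B6→HQ: 21+3+2+7+13 = 46
HQ→B6→T1→R9→K2→HQ: 13+7+5+3+18 = 46
HQ→B6→R9→T1→K2→HQ: 13+8+5+2+18 = 46
The minimum is 46.
One optimal route: HQ → T1 → R9 → K2 → B6 → HQ (or its reverse).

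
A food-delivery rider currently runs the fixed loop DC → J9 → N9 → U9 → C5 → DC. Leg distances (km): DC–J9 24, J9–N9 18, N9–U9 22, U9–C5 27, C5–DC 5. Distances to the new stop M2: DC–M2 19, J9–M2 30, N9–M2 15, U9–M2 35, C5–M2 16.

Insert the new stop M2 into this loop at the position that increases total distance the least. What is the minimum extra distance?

Minimum extra distance: 24 km, inserting M2 between U9 and C5.

Insertion cost between consecutive stops i–j is d(i,M2) + d(M2,j) − d(i,j):
  between DC and J9: 19 + 30 − 24 = 25
  between J9 and N9: 30 + 15 − 18 = 27
  between N9 and U9: 15 + 35 − 22 = 28
  between U9 and C5: 35 + 16 − 27 = 24
  between C5 and DC: 16 + 19 − 5 = 30
Cheapest insertion is between U9 and C5, adding 24.
New total = 96 + 24 = 120.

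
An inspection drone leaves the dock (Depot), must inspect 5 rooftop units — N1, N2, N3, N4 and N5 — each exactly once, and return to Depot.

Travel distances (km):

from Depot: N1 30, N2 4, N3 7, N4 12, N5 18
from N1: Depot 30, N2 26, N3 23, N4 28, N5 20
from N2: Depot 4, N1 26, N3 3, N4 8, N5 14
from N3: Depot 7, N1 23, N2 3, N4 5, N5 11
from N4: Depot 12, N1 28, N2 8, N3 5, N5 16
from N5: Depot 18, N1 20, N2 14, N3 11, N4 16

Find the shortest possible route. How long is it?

Shortest round trip = 78 km.

There are 60 distinct closed tours to check (reversals are equivalent).
Depot → N1 → N2 → N3 → N4 → N5 → Depot: 30+26+3+5+16+18 = 98
Depot → N1 → N2 → N3 → N5 → N4 → Depot: 30+26+3+11+16+12 = 98
Depot → N1 → N2 → N4 → N3 → N5 → Depot: 30+26+8+5+11+18 = 98
Depot → N1 → N2 → N4 → N5 → N3 → Depot: 30+26+8+16+11+7 = 98
Depot → N1 → N2 → N5 → N3 → N4 → Depot: 30+26+14+11+5+12 = 98
Depot → N1 → N2 → N5 → N4 → N3 → Depot: 30+26+14+16+5+7 = 98
Depot → N1 → N3 → N2 → N4 → N5 → Depot: 30+23+3+8+16+18 = 98
Depot → N1 → N3 → N2 → N5 → N4 → Depot: 30+23+3+14+16+12 = 98
Depot → N1 → N3 → N4 → N2 → N5 → Depot: 30+23+5+8+14+18 = 98
Depot → N1 → N3 → N4 → N5 → N2 → Depot: 30+23+5+16+14+4 = 92
Depot → N1 → N3 → N5 → N2 → N4 → Depot: 30+23+11+14+8+12 = 98
Depot → N1 → N3 → N5 → N4 → N2 → Depot: 30+23+11+16+8+4 = 92
Depot → N1 → N4 → N2 → N3 → N5 → Depot: 30+28+8+3+11+18 = 98
Depot → N1 → N4 → N2 → N5 → N3 → Depot: 30+28+8+14+11+7 = 98
… (46 more)
Depot → N1 → N5 → N3 → N4 → N2 → Depot: 30+20+11+5+8+4 = 78  ← best
The minimum is 78.
One optimal route: Depot → N1 → N5 → N3 → N4 → N2 → Depot (or its reverse).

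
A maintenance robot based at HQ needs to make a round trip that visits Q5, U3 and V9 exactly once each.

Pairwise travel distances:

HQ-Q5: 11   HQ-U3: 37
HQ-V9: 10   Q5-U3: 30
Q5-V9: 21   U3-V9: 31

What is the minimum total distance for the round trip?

HQ→Q5→U3→V9→HQ: 11+30+31+10 = 82
HQ→Q5→V9→U3→HQ: 11+21+31+37 = 100
HQ→U3→Q5→V9→HQ: 37+30+21+10 = 98
The minimum is 82.
One optimal route: HQ → Q5 → U3 → V9 → HQ (or its reverse).

Minimum total distance: 82.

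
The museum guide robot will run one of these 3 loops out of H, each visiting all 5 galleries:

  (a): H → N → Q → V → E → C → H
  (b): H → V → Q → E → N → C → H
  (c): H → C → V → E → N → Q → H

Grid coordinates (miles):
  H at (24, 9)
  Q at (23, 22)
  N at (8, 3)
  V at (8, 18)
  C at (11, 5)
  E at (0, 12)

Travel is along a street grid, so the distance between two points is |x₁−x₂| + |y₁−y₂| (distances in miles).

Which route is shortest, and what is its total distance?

112 miles — (c) is the shortest.

(a): 22 + 34 + 19 + 14 + 18 + 17 = 124
(b): 25 + 19 + 33 + 17 + 5 + 17 = 116
(c): 17 + 16 + 14 + 17 + 34 + 14 = 112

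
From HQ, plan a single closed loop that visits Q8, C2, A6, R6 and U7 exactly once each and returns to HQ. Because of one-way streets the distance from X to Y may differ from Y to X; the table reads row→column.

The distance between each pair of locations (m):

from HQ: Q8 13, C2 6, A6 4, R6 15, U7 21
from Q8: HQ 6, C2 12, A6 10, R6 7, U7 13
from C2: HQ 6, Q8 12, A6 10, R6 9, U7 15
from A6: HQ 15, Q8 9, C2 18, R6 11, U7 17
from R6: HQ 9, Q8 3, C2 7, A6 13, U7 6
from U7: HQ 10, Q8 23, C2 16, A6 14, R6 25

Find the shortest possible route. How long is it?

HQ→Q8→C2→A6→R6→U7→HQ: 13+12+10+11+6+10 = 62
HQ→Q8→C2→A6→U7→R6→HQ: 13+12+10+17+25+9 = 86
HQ→Q8→C2→R6→A6→U7→HQ: 13+12+9+13+17+10 = 74
HQ→Q8→C2→R6→U7→A6→HQ: 13+12+9+6+14+15 = 69
HQ→Q8→C2→U7→A6→R6→HQ: 13+12+15+14+11+9 = 74
HQ→Q8→C2→U7→R6→A6→HQ: 13+12+15+25+13+15 = 93
HQ→Q8→A6→C2→R6→U7→HQ: 13+10+18+9+6+10 = 66
HQ→Q8→A6→C2→U7→R6→HQ: 13+10+18+15+25+9 = 90
HQ→Q8→A6→R6→C2→U7→HQ: 13+10+11+7+15+10 = 66
HQ→Q8→A6→R6→U7→C2→HQ: 13+10+11+6+16+6 = 62
HQ→Q8→A6→U7→C2→R6→HQ: 13+10+17+16+9+9 = 74
HQ→Q8→A6→U7→R6→C2→HQ: 13+10+17+25+7+6 = 78
HQ→Q8→R6→C2→A6→U7→HQ: 13+7+7+10+17+10 = 64
HQ→Q8→R6→C2→U7→A6→HQ: 13+7+7+15+14+15 = 71
… (106 more)
HQ→C2→A6→Q8→R6→U7→HQ: 6+10+9+7+6+10 = 48  ← best
The minimum is 48.
One optimal route: HQ → C2 → A6 → Q8 → R6 → U7 → HQ.

48 m — the shortest possible round trip.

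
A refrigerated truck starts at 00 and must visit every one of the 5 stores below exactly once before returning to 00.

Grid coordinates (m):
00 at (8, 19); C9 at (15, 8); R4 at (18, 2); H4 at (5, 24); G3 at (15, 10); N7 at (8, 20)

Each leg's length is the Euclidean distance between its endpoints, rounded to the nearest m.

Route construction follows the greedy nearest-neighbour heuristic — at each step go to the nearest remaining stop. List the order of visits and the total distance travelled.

At 00 the remaining stops are N7 1, H4 6, G3 11, C9 13, R4 20; go to N7.
At N7 the remaining stops are H4 5, G3 12, C9 14, R4 21; go to H4.
At H4 the remaining stops are G3 17, C9 19, R4 26; go to G3.
At G3 the remaining stops are C9 2, R4 9; go to C9.
At C9 the remaining stops are R4 7; go to R4.
Return R4→00: 20.
Total = 1 + 5 + 17 + 2 + 7 + 20 = 52.

52 m along 00 → N7 → H4 → G3 → C9 → R4 → 00.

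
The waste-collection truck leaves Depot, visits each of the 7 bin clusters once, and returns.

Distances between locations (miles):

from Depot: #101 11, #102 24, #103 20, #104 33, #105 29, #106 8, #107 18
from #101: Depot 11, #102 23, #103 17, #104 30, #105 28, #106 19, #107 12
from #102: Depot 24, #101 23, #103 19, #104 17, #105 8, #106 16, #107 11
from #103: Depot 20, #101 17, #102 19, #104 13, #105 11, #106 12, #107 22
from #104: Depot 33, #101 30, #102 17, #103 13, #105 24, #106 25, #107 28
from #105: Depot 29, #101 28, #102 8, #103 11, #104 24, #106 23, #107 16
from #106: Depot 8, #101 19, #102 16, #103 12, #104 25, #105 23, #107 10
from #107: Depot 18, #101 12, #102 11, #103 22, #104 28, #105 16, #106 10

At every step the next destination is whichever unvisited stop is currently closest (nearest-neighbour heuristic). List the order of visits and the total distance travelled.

At Depot the remaining stops are #106 8, #101 11, #107 18, #103 20, #102 24, #105 29, #104 33; go to #106.
At #106 the remaining stops are #107 10, #103 12, #102 16, #101 19, #105 23, #104 25; go to #107.
At #107 the remaining stops are #102 11, #101 12, #105 16, #103 22, #104 28; go to #102.
At #102 the remaining stops are #105 8, #104 17, #103 19, #101 23; go to #105.
At #105 the remaining stops are #103 11, #104 24, #101 28; go to #103.
At #103 the remaining stops are #104 13, #101 17; go to #104.
At #104 the remaining stops are #101 30; go to #101.
Return #101→Depot: 11.
Total = 8 + 10 + 11 + 8 + 11 + 13 + 30 + 11 = 102.

Total distance 102 miles via the nearest-neighbour route Depot → #106 → #107 → #102 → #105 → #103 → #104 → #101 → Depot.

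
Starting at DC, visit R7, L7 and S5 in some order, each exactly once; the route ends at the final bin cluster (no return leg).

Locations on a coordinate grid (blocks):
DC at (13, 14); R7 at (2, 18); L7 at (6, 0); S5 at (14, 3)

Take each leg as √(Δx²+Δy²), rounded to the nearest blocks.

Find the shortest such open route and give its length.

Minimum one-way distance = 38 blocks.

There are 3! = 6 possible orderings.
DC→R7→L7→S5: 12+18+9 = 39
DC→R7→S5→L7: 12+19+9 = 40
DC→L7→R7→S5: 16+18+19 = 53
DC→L7→S5→R7: 16+9+19 = 44
DC→S5→R7→L7: 11+19+18 = 48
DC→S5→L7→R7: 11+9+18 = 38
The minimum is 38.
One shortest path: DC → S5 → L7 → R7.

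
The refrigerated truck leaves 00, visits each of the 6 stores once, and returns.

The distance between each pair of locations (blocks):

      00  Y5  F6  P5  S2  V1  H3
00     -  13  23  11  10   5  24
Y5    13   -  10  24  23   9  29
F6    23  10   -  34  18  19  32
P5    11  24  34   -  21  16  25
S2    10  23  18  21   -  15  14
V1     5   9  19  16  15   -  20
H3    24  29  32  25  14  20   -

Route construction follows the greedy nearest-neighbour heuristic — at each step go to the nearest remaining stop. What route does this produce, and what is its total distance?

Total distance 92 blocks via the nearest-neighbour route 00 → V1 → Y5 → F6 → S2 → H3 → P5 → 00.

At 00 the remaining stops are V1 5, S2 10, P5 11, Y5 13, F6 23, H3 24; go to V1.
At V1 the remaining stops are Y5 9, S2 15, P5 16, F6 19, H3 20; go to Y5.
At Y5 the remaining stops are F6 10, S2 23, P5 24, H3 29; go to F6.
At F6 the remaining stops are S2 18, H3 32, P5 34; go to S2.
At S2 the remaining stops are H3 14, P5 21; go to H3.
At H3 the remaining stops are P5 25; go to P5.
Return P5→00: 11.
Total = 5 + 9 + 10 + 18 + 14 + 25 + 11 = 92.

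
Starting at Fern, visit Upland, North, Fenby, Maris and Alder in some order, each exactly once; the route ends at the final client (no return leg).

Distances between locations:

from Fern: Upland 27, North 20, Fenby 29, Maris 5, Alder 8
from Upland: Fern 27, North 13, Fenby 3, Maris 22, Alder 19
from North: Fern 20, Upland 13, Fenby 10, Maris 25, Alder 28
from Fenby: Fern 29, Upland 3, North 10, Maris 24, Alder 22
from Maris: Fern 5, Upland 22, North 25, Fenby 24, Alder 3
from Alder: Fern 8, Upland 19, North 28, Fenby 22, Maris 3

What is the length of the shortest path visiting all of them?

40 — the minimum one-way total.

There are 5! = 120 possible orderings.
Fern→Upland→North→Fenby→Maris→Alder: 27+13+10+24+3 = 77
Fern→Upland→North→Fenby→Alder→Maris: 27+13+10+22+3 = 75
Fern→Upland→North→Maris→Fenby→Alder: 27+13+25+24+22 = 111
Fern→Upland→North→Maris→Alder→Fenby: 27+13+25+3+22 = 90
Fern→Upland→North→Alder→Fenby→Maris: 27+13+28+22+24 = 114
Fern→Upland→North→Alder→Maris→Fenby: 27+13+28+3+24 = 95
Fern→Upland→Fenby→North→Maris→Alder: 27+3+10+25+3 = 68
Fern→Upland→Fenby→North→Alder→Maris: 27+3+10+28+3 = 71
Fern→Upland→Fenby→Maris→North→Alder: 27+3+24+25+28 = 107
Fern→Upland→Fenby→Maris→Alder→North: 27+3+24+3+28 = 85
Fern→Upland→Fenby→Alder→North→Maris: 27+3+22+28+25 = 105
Fern→Upland→Fenby→Alder→Maris→North: 27+3+22+3+25 = 80
Fern→Upland→Maris→North→Fenby→Alder: 27+22+25+10+22 = 106
Fern→Upland→Maris→North→Alder→Fenby: 27+22+25+28+22 = 124
… (106 more)
Fern→Maris→Alder→Upland→Fenby→North: 5+3+19+3+10 = 40  ← best
The minimum is 40.
One shortest path: Fern → Maris → Alder → Upland → Fenby → North.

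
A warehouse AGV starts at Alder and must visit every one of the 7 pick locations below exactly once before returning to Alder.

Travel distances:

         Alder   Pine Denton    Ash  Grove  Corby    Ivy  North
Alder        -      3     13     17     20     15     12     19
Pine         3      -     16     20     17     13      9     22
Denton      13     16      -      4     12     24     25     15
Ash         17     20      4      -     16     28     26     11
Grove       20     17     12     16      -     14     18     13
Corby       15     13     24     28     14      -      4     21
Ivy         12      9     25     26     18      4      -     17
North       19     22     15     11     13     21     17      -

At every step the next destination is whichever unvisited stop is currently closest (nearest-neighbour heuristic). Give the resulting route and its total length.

76 along Alder → Pine → Ivy → Corby → Grove → Denton → Ash → North → Alder.

From Alder: distances to unvisited — Pine=3, Ivy=12, Denton=13, Corby=15, Ash=17, North=19, Grove=20. Nearest is Pine (3).
From Pine: distances to unvisited — Ivy=9, Corby=13, Denton=16, Grove=17, Ash=20, North=22. Nearest is Ivy (9).
From Ivy: distances to unvisited — Corby=4, North=17, Grove=18, Denton=25, Ash=26. Nearest is Corby (4).
From Corby: distances to unvisited — Grove=14, North=21, Denton=24, Ash=28. Nearest is Grove (14).
From Grove: distances to unvisited — Denton=12, North=13, Ash=16. Nearest is Denton (12).
From Denton: distances to unvisited — Ash=4, North=15. Nearest is Ash (4).
From Ash: distances to unvisited — North=11. Nearest is North (11).
Return North→Alder: 19.
Total = 3 + 9 + 4 + 14 + 12 + 4 + 11 + 19 = 76.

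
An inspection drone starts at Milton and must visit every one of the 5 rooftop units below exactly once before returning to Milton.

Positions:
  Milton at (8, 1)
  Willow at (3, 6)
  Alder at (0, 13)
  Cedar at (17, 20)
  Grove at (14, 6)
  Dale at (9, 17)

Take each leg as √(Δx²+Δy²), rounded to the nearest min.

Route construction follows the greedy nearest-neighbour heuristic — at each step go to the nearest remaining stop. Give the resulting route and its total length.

Nearest-neighbour total = 56 min; route Milton → Willow → Alder → Dale → Cedar → Grove → Milton.

Milton → [Willow:7 / Grove:8 / Alder:14 / Dale:16 / Cedar:21] → Willow (7)
Willow → [Alder:8 / Grove:11 / Dale:13 / Cedar:20] → Alder (8)
Alder → [Dale:10 / Grove:16 / Cedar:18] → Dale (10)
Dale → [Cedar:9 / Grove:12] → Cedar (9)
Cedar → [Grove:14] → Grove (14)
Return Grove→Milton: 8.
Total = 7 + 8 + 10 + 9 + 14 + 8 = 56.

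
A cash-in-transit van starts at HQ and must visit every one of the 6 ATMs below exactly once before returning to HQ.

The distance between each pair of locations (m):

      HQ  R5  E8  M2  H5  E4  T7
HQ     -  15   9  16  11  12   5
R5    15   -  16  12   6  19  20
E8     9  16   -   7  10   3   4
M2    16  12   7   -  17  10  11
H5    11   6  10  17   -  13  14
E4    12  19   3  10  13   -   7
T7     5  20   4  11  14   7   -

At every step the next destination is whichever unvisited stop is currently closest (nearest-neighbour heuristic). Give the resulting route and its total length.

From HQ: distances to unvisited — T7=5, E8=9, H5=11, E4=12, R5=15, M2=16. Nearest is T7 (5).
From T7: distances to unvisited — E8=4, E4=7, M2=11, H5=14, R5=20. Nearest is E8 (4).
From E8: distances to unvisited — E4=3, M2=7, H5=10, R5=16. Nearest is E4 (3).
From E4: distances to unvisited — M2=10, H5=13, R5=19. Nearest is M2 (10).
From M2: distances to unvisited — R5=12, H5=17. Nearest is R5 (12).
From R5: distances to unvisited — H5=6. Nearest is H5 (6).
Return H5→HQ: 11.
Total = 5 + 4 + 3 + 10 + 12 + 6 + 11 = 51.

51 m along HQ → T7 → E8 → E4 → M2 → R5 → H5 → HQ.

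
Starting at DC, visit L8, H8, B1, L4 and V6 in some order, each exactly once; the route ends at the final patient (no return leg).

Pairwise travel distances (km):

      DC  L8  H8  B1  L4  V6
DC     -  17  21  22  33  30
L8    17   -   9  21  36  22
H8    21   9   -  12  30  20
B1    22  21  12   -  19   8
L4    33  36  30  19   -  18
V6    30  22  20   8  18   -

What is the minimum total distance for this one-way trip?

Shortest open route: 64 km.

There are 5! = 120 possible orderings.
DC - L8 - H8 - B1 - L4 - V6: 17+9+12+19+18 = 75
DC - L8 - H8 - B1 - V6 - L4: 17+9+12+8+18 = 64
DC - L8 - H8 - L4 - B1 - V6: 17+9+30+19+8 = 83
DC - L8 - H8 - L4 - V6 - B1: 17+9+30+18+8 = 82
DC - L8 - H8 - V6 - B1 - L4: 17+9+20+8+19 = 73
DC - L8 - H8 - V6 - L4 - B1: 17+9+20+18+19 = 83
DC - L8 - B1 - H8 - L4 - V6: 17+21+12+30+18 = 98
DC - L8 - B1 - H8 - V6 - L4: 17+21+12+20+18 = 88
DC - L8 - B1 - L4 - H8 - V6: 17+21+19+30+20 = 107
DC - L8 - B1 - L4 - V6 - H8: 17+21+19+18+20 = 95
DC - L8 - B1 - V6 - H8 - L4: 17+21+8+20+30 = 96
DC - L8 - B1 - V6 - L4 - H8: 17+21+8+18+30 = 94
DC - L8 - L4 - H8 - B1 - V6: 17+36+30+12+8 = 103
DC - L8 - L4 - H8 - V6 - B1: 17+36+30+20+8 = 111
… (106 more)
The minimum is 64.
One shortest path: DC → L8 → H8 → B1 → V6 → L4.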